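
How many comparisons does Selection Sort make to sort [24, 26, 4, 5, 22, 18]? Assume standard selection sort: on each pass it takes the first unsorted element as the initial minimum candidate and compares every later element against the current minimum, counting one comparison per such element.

Pass 1: scan indices 1..5 for the minimum = 5 comparison(s); min is 4, place at index 0 -> [4, 26, 24, 5, 22, 18]
Pass 2: scan indices 2..5 for the minimum = 4 comparison(s); min is 5, place at index 1 -> [4, 5, 24, 26, 22, 18]
Pass 3: scan indices 3..5 for the minimum = 3 comparison(s); min is 18, place at index 2 -> [4, 5, 18, 26, 22, 24]
Pass 4: scan indices 4..5 for the minimum = 2 comparison(s); min is 22, place at index 3 -> [4, 5, 18, 22, 26, 24]
Pass 5: scan indices 5..5 for the minimum = 1 comparison(s); min is 24, place at index 4 -> [4, 5, 18, 22, 24, 26]
Selection sort always scans the whole unsorted suffix, so the count is (n-1) + (n-2) + ... + 1 = n(n-1)/2 = 6*5/2 = 15 regardless of the input order.
Total comparisons: 5 + 4 + 3 + 2 + 1 = 15


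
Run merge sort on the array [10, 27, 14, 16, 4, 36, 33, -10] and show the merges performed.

Divide and conquer:
  Merge [10] + [27] -> [10, 27]
  Merge [14] + [16] -> [14, 16]
  Merge [10, 27] + [14, 16] -> [10, 14, 16, 27]
  Merge [4] + [36] -> [4, 36]
  Merge [33] + [-10] -> [-10, 33]
  Merge [4, 36] + [-10, 33] -> [-10, 4, 33, 36]
  Merge [10, 14, 16, 27] + [-10, 4, 33, 36] -> [-10, 4, 10, 14, 16, 27, 33, 36]


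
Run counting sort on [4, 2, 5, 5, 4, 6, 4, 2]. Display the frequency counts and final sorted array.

Count array: [0, 0, 2, 0, 3, 2, 1]
(count[i] = number of elements equal to i)
Cumulative count: [0, 0, 2, 2, 5, 7, 8]
Sorted: [2, 2, 4, 4, 4, 5, 5, 6]


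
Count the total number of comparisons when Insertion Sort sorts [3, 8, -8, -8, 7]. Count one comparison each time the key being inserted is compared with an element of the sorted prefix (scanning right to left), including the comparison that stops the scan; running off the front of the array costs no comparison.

Insert 8: 3 <= 8 (stop) = 1 comparison(s) -> [3, 8, -8, -8, 7]
Insert -8: 8 > -8 (shift), 3 > -8 (shift), reached front = 2 comparison(s) -> [-8, 3, 8, -8, 7]
Insert -8: 8 > -8 (shift), 3 > -8 (shift), -8 <= -8 (stop) = 3 comparison(s) -> [-8, -8, 3, 8, 7]
Insert 7: 8 > 7 (shift), 3 <= 7 (stop) = 2 comparison(s) -> [-8, -8, 3, 7, 8]
Total comparisons: 1 + 2 + 3 + 2 = 8


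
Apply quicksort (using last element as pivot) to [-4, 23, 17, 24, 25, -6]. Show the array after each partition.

Partition 1: pivot=-6 at index 0 -> [-6, 23, 17, 24, 25, -4]
Partition 2: pivot=-4 at index 1 -> [-6, -4, 17, 24, 25, 23]
Partition 3: pivot=23 at index 3 -> [-6, -4, 17, 23, 25, 24]
Partition 4: pivot=24 at index 4 -> [-6, -4, 17, 23, 24, 25]


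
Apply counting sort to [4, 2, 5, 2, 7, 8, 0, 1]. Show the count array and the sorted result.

Count array: [1, 1, 2, 0, 1, 1, 0, 1, 1]
(count[i] = number of elements equal to i)
Cumulative count: [1, 2, 4, 4, 5, 6, 6, 7, 8]
Sorted: [0, 1, 2, 2, 4, 5, 7, 8]


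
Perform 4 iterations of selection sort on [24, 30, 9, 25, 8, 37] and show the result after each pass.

Pass 1: Select minimum 8 at index 4, swap -> [8, 30, 9, 25, 24, 37]
Pass 2: Select minimum 9 at index 2, swap -> [8, 9, 30, 25, 24, 37]
Pass 3: Select minimum 24 at index 4, swap -> [8, 9, 24, 25, 30, 37]
Pass 4: Select minimum 25 at index 3, swap -> [8, 9, 24, 25, 30, 37]


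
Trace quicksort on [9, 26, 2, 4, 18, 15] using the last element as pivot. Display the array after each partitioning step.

Partition 1: pivot=15 at index 3 -> [9, 2, 4, 15, 18, 26]
Partition 2: pivot=4 at index 1 -> [2, 4, 9, 15, 18, 26]
Partition 3: pivot=26 at index 5 -> [2, 4, 9, 15, 18, 26]


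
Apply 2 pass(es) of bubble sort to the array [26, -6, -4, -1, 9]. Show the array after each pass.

After pass 1: [-6, -4, -1, 9, 26] (4 swaps)
After pass 2: [-6, -4, -1, 9, 26] (0 swaps)
Total swaps: 4


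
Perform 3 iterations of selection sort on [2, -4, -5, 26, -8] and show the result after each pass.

Pass 1: Select minimum -8 at index 4, swap -> [-8, -4, -5, 26, 2]
Pass 2: Select minimum -5 at index 2, swap -> [-8, -5, -4, 26, 2]
Pass 3: Select minimum -4 at index 2, swap -> [-8, -5, -4, 26, 2]


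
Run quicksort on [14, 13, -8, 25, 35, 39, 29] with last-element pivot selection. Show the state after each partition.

Partition 1: pivot=29 at index 4 -> [14, 13, -8, 25, 29, 39, 35]
Partition 2: pivot=25 at index 3 -> [14, 13, -8, 25, 29, 39, 35]
Partition 3: pivot=-8 at index 0 -> [-8, 13, 14, 25, 29, 39, 35]
Partition 4: pivot=14 at index 2 -> [-8, 13, 14, 25, 29, 39, 35]
Partition 5: pivot=35 at index 5 -> [-8, 13, 14, 25, 29, 35, 39]


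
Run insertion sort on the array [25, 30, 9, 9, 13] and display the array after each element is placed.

First element 25 is already 'sorted'
Insert 30: shifted 0 elements -> [25, 30, 9, 9, 13]
Insert 9: shifted 2 elements -> [9, 25, 30, 9, 13]
Insert 9: shifted 2 elements -> [9, 9, 25, 30, 13]
Insert 13: shifted 2 elements -> [9, 9, 13, 25, 30]


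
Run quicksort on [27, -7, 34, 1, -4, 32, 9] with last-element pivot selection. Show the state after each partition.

Partition 1: pivot=9 at index 3 -> [-7, 1, -4, 9, 34, 32, 27]
Partition 2: pivot=-4 at index 1 -> [-7, -4, 1, 9, 34, 32, 27]
Partition 3: pivot=27 at index 4 -> [-7, -4, 1, 9, 27, 32, 34]
Partition 4: pivot=34 at index 6 -> [-7, -4, 1, 9, 27, 32, 34]


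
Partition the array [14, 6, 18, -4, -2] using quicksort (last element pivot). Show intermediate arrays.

Partition 1: pivot=-2 at index 1 -> [-4, -2, 18, 14, 6]
Partition 2: pivot=6 at index 2 -> [-4, -2, 6, 14, 18]
Partition 3: pivot=18 at index 4 -> [-4, -2, 6, 14, 18]


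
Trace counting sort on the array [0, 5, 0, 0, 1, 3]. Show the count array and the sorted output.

Count array: [3, 1, 0, 1, 0, 1]
(count[i] = number of elements equal to i)
Cumulative count: [3, 4, 4, 5, 5, 6]
Sorted: [0, 0, 0, 1, 3, 5]


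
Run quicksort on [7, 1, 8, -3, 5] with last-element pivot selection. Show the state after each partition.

Partition 1: pivot=5 at index 2 -> [1, -3, 5, 7, 8]
Partition 2: pivot=-3 at index 0 -> [-3, 1, 5, 7, 8]
Partition 3: pivot=8 at index 4 -> [-3, 1, 5, 7, 8]


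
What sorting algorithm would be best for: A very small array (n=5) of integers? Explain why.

Best choice: Insertion sort
Reason: For tiny inputs the O(n^2) overhead is negligible and insertion sort has minimal constant factors


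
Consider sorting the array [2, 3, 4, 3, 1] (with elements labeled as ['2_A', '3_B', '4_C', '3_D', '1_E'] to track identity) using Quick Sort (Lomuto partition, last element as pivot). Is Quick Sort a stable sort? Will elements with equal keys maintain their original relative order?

Trace Quick Sort on the labeled array (the key is the number; the letter only tracks identity):
  Partition indices 0..4 around pivot 1_E -> [1_E, 3_B, 4_C, 3_D, 2_A]
  Partition indices 1..4 around pivot 2_A -> [1_E, 2_A, 4_C, 3_D, 3_B]
  Partition indices 2..4 around pivot 3_B -> [1_E, 2_A, 3_D, 3_B, 4_C]
Final order: [1_E, 2_A, 3_D, 3_B, 4_C]
Equal keys:
  value 3: originally 3_B, 3_D; after sorting 3_D, 3_B -> order changed
Equal keys were reordered, so Quick Sort is not stable: partition swaps elements across long distances and can reorder equal keys. (One such input is enough; an unstable sort may happen to preserve order on other inputs, but it gives no guarantee.)
Answer: Not stable


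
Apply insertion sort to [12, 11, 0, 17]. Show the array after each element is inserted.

First element 12 is already 'sorted'
Insert 11: shifted 1 elements -> [11, 12, 0, 17]
Insert 0: shifted 2 elements -> [0, 11, 12, 17]
Insert 17: shifted 0 elements -> [0, 11, 12, 17]


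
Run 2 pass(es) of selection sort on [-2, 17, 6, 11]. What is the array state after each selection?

Pass 1: Select minimum -2 at index 0, swap -> [-2, 17, 6, 11]
Pass 2: Select minimum 6 at index 2, swap -> [-2, 6, 17, 11]


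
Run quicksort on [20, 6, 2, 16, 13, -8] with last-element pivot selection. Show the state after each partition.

Partition 1: pivot=-8 at index 0 -> [-8, 6, 2, 16, 13, 20]
Partition 2: pivot=20 at index 5 -> [-8, 6, 2, 16, 13, 20]
Partition 3: pivot=13 at index 3 -> [-8, 6, 2, 13, 16, 20]
Partition 4: pivot=2 at index 1 -> [-8, 2, 6, 13, 16, 20]


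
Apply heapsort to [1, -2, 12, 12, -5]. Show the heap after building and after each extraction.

Build heap: [12, 1, 12, -2, -5]
Extract 12: [12, 1, -5, -2, 12]
Extract 12: [1, -2, -5, 12, 12]
Extract 1: [-2, -5, 1, 12, 12]
Extract -2: [-5, -2, 1, 12, 12]


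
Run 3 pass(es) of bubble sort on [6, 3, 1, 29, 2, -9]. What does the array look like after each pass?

After pass 1: [3, 1, 6, 2, -9, 29] (4 swaps)
After pass 2: [1, 3, 2, -9, 6, 29] (3 swaps)
After pass 3: [1, 2, -9, 3, 6, 29] (2 swaps)
Total swaps: 9


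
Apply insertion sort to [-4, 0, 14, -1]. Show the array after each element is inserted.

First element -4 is already 'sorted'
Insert 0: shifted 0 elements -> [-4, 0, 14, -1]
Insert 14: shifted 0 elements -> [-4, 0, 14, -1]
Insert -1: shifted 2 elements -> [-4, -1, 0, 14]


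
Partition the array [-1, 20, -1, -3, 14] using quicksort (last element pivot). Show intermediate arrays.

Partition 1: pivot=14 at index 3 -> [-1, -1, -3, 14, 20]
Partition 2: pivot=-3 at index 0 -> [-3, -1, -1, 14, 20]
Partition 3: pivot=-1 at index 2 -> [-3, -1, -1, 14, 20]


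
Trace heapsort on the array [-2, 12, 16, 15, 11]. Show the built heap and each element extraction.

Build heap: [16, 15, -2, 12, 11]
Extract 16: [15, 12, -2, 11, 16]
Extract 15: [12, 11, -2, 15, 16]
Extract 12: [11, -2, 12, 15, 16]
Extract 11: [-2, 11, 12, 15, 16]


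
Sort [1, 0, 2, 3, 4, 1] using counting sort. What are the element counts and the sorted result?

Count array: [1, 2, 1, 1, 1]
(count[i] = number of elements equal to i)
Cumulative count: [1, 3, 4, 5, 6]
Sorted: [0, 1, 1, 2, 3, 4]


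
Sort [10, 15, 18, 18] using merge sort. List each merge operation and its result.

Divide and conquer:
  Merge [10] + [15] -> [10, 15]
  Merge [18] + [18] -> [18, 18]
  Merge [10, 15] + [18, 18] -> [10, 15, 18, 18]


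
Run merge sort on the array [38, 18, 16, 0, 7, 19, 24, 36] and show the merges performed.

Divide and conquer:
  Merge [38] + [18] -> [18, 38]
  Merge [16] + [0] -> [0, 16]
  Merge [18, 38] + [0, 16] -> [0, 16, 18, 38]
  Merge [7] + [19] -> [7, 19]
  Merge [24] + [36] -> [24, 36]
  Merge [7, 19] + [24, 36] -> [7, 19, 24, 36]
  Merge [0, 16, 18, 38] + [7, 19, 24, 36] -> [0, 7, 16, 18, 19, 24, 36, 38]


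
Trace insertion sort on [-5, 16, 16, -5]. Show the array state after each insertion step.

First element -5 is already 'sorted'
Insert 16: shifted 0 elements -> [-5, 16, 16, -5]
Insert 16: shifted 0 elements -> [-5, 16, 16, -5]
Insert -5: shifted 2 elements -> [-5, -5, 16, 16]


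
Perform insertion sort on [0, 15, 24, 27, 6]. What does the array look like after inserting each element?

First element 0 is already 'sorted'
Insert 15: shifted 0 elements -> [0, 15, 24, 27, 6]
Insert 24: shifted 0 elements -> [0, 15, 24, 27, 6]
Insert 27: shifted 0 elements -> [0, 15, 24, 27, 6]
Insert 6: shifted 3 elements -> [0, 6, 15, 24, 27]


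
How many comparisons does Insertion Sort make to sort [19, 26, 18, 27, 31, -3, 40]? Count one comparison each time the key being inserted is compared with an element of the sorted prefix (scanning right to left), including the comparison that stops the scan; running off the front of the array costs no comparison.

Insert 26: 19 <= 26 (stop) = 1 comparison(s) -> [19, 26, 18, 27, 31, -3, 40]
Insert 18: 26 > 18 (shift), 19 > 18 (shift), reached front = 2 comparison(s) -> [18, 19, 26, 27, 31, -3, 40]
Insert 27: 26 <= 27 (stop) = 1 comparison(s) -> [18, 19, 26, 27, 31, -3, 40]
Insert 31: 27 <= 31 (stop) = 1 comparison(s) -> [18, 19, 26, 27, 31, -3, 40]
Insert -3: 31 > -3 (shift), 27 > -3 (shift), 26 > -3 (shift), 19 > -3 (shift), 18 > -3 (shift), reached front = 5 comparison(s) -> [-3, 18, 19, 26, 27, 31, 40]
Insert 40: 31 <= 40 (stop) = 1 comparison(s) -> [-3, 18, 19, 26, 27, 31, 40]
Total comparisons: 1 + 2 + 1 + 1 + 5 + 1 = 11


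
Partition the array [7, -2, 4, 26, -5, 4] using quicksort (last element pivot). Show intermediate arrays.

Partition 1: pivot=4 at index 3 -> [-2, 4, -5, 4, 7, 26]
Partition 2: pivot=-5 at index 0 -> [-5, 4, -2, 4, 7, 26]
Partition 3: pivot=-2 at index 1 -> [-5, -2, 4, 4, 7, 26]
Partition 4: pivot=26 at index 5 -> [-5, -2, 4, 4, 7, 26]


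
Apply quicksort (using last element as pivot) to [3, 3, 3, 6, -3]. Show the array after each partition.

Partition 1: pivot=-3 at index 0 -> [-3, 3, 3, 6, 3]
Partition 2: pivot=3 at index 3 -> [-3, 3, 3, 3, 6]
Partition 3: pivot=3 at index 2 -> [-3, 3, 3, 3, 6]


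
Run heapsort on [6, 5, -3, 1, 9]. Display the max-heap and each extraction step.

Build heap: [9, 6, -3, 1, 5]
Extract 9: [6, 5, -3, 1, 9]
Extract 6: [5, 1, -3, 6, 9]
Extract 5: [1, -3, 5, 6, 9]
Extract 1: [-3, 1, 5, 6, 9]


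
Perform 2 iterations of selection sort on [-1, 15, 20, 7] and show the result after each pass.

Pass 1: Select minimum -1 at index 0, swap -> [-1, 15, 20, 7]
Pass 2: Select minimum 7 at index 3, swap -> [-1, 7, 20, 15]


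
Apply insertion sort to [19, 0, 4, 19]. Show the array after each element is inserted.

First element 19 is already 'sorted'
Insert 0: shifted 1 elements -> [0, 19, 4, 19]
Insert 4: shifted 1 elements -> [0, 4, 19, 19]
Insert 19: shifted 0 elements -> [0, 4, 19, 19]


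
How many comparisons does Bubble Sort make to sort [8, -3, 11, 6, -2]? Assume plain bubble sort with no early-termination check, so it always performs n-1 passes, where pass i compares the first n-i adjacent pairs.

Pass 1: compare adjacent pairs (0,1)..(3,4) = 4 comparison(s), 3 swap(s) -> [-3, 8, 6, -2, 11]
Pass 2: compare adjacent pairs (0,1)..(2,3) = 3 comparison(s), 2 swap(s) -> [-3, 6, -2, 8, 11]
Pass 3: compare adjacent pairs (0,1)..(1,2) = 2 comparison(s), 1 swap(s) -> [-3, -2, 6, 8, 11]
Pass 4: compare adjacent pairs (0,1)..(0,1) = 1 comparison(s), 0 swap(s) -> [-3, -2, 6, 8, 11]
Total comparisons: 4 + 3 + 2 + 1 = 10


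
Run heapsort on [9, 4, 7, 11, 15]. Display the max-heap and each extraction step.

Build heap: [15, 11, 7, 9, 4]
Extract 15: [11, 9, 7, 4, 15]
Extract 11: [9, 4, 7, 11, 15]
Extract 9: [7, 4, 9, 11, 15]
Extract 7: [4, 7, 9, 11, 15]


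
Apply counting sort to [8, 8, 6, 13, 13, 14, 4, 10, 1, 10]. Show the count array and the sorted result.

Count array: [0, 1, 0, 0, 1, 0, 1, 0, 2, 0, 2, 0, 0, 2, 1]
(count[i] = number of elements equal to i)
Cumulative count: [0, 1, 1, 1, 2, 2, 3, 3, 5, 5, 7, 7, 7, 9, 10]
Sorted: [1, 4, 6, 8, 8, 10, 10, 13, 13, 14]


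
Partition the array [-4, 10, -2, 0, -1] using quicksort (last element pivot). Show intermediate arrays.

Partition 1: pivot=-1 at index 2 -> [-4, -2, -1, 0, 10]
Partition 2: pivot=-2 at index 1 -> [-4, -2, -1, 0, 10]
Partition 3: pivot=10 at index 4 -> [-4, -2, -1, 0, 10]


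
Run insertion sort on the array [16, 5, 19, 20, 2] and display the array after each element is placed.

First element 16 is already 'sorted'
Insert 5: shifted 1 elements -> [5, 16, 19, 20, 2]
Insert 19: shifted 0 elements -> [5, 16, 19, 20, 2]
Insert 20: shifted 0 elements -> [5, 16, 19, 20, 2]
Insert 2: shifted 4 elements -> [2, 5, 16, 19, 20]


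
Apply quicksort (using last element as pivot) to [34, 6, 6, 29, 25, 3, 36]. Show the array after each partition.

Partition 1: pivot=36 at index 6 -> [34, 6, 6, 29, 25, 3, 36]
Partition 2: pivot=3 at index 0 -> [3, 6, 6, 29, 25, 34, 36]
Partition 3: pivot=34 at index 5 -> [3, 6, 6, 29, 25, 34, 36]
Partition 4: pivot=25 at index 3 -> [3, 6, 6, 25, 29, 34, 36]
Partition 5: pivot=6 at index 2 -> [3, 6, 6, 25, 29, 34, 36]


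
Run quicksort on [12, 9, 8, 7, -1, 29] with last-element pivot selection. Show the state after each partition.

Partition 1: pivot=29 at index 5 -> [12, 9, 8, 7, -1, 29]
Partition 2: pivot=-1 at index 0 -> [-1, 9, 8, 7, 12, 29]
Partition 3: pivot=12 at index 4 -> [-1, 9, 8, 7, 12, 29]
Partition 4: pivot=7 at index 1 -> [-1, 7, 8, 9, 12, 29]
Partition 5: pivot=9 at index 3 -> [-1, 7, 8, 9, 12, 29]


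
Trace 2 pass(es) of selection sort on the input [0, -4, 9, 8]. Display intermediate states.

Pass 1: Select minimum -4 at index 1, swap -> [-4, 0, 9, 8]
Pass 2: Select minimum 0 at index 1, swap -> [-4, 0, 9, 8]


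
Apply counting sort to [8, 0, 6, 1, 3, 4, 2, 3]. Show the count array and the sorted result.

Count array: [1, 1, 1, 2, 1, 0, 1, 0, 1]
(count[i] = number of elements equal to i)
Cumulative count: [1, 2, 3, 5, 6, 6, 7, 7, 8]
Sorted: [0, 1, 2, 3, 3, 4, 6, 8]


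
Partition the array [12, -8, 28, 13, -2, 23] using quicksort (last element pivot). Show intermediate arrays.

Partition 1: pivot=23 at index 4 -> [12, -8, 13, -2, 23, 28]
Partition 2: pivot=-2 at index 1 -> [-8, -2, 13, 12, 23, 28]
Partition 3: pivot=12 at index 2 -> [-8, -2, 12, 13, 23, 28]


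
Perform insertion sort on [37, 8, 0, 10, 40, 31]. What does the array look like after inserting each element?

First element 37 is already 'sorted'
Insert 8: shifted 1 elements -> [8, 37, 0, 10, 40, 31]
Insert 0: shifted 2 elements -> [0, 8, 37, 10, 40, 31]
Insert 10: shifted 1 elements -> [0, 8, 10, 37, 40, 31]
Insert 40: shifted 0 elements -> [0, 8, 10, 37, 40, 31]
Insert 31: shifted 2 elements -> [0, 8, 10, 31, 37, 40]


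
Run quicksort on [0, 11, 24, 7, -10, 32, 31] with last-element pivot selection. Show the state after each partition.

Partition 1: pivot=31 at index 5 -> [0, 11, 24, 7, -10, 31, 32]
Partition 2: pivot=-10 at index 0 -> [-10, 11, 24, 7, 0, 31, 32]
Partition 3: pivot=0 at index 1 -> [-10, 0, 24, 7, 11, 31, 32]
Partition 4: pivot=11 at index 3 -> [-10, 0, 7, 11, 24, 31, 32]


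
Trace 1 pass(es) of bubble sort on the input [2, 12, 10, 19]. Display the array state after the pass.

After pass 1: [2, 10, 12, 19] (1 swaps)
Total swaps: 1


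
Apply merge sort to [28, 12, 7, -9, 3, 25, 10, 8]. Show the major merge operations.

Divide and conquer:
  Merge [28] + [12] -> [12, 28]
  Merge [7] + [-9] -> [-9, 7]
  Merge [12, 28] + [-9, 7] -> [-9, 7, 12, 28]
  Merge [3] + [25] -> [3, 25]
  Merge [10] + [8] -> [8, 10]
  Merge [3, 25] + [8, 10] -> [3, 8, 10, 25]
  Merge [-9, 7, 12, 28] + [3, 8, 10, 25] -> [-9, 3, 7, 8, 10, 12, 25, 28]


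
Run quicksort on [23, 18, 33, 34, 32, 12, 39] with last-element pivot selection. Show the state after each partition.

Partition 1: pivot=39 at index 6 -> [23, 18, 33, 34, 32, 12, 39]
Partition 2: pivot=12 at index 0 -> [12, 18, 33, 34, 32, 23, 39]
Partition 3: pivot=23 at index 2 -> [12, 18, 23, 34, 32, 33, 39]
Partition 4: pivot=33 at index 4 -> [12, 18, 23, 32, 33, 34, 39]


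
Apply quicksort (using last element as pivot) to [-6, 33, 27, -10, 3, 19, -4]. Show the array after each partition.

Partition 1: pivot=-4 at index 2 -> [-6, -10, -4, 33, 3, 19, 27]
Partition 2: pivot=-10 at index 0 -> [-10, -6, -4, 33, 3, 19, 27]
Partition 3: pivot=27 at index 5 -> [-10, -6, -4, 3, 19, 27, 33]
Partition 4: pivot=19 at index 4 -> [-10, -6, -4, 3, 19, 27, 33]


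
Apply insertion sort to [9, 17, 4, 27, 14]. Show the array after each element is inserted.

First element 9 is already 'sorted'
Insert 17: shifted 0 elements -> [9, 17, 4, 27, 14]
Insert 4: shifted 2 elements -> [4, 9, 17, 27, 14]
Insert 27: shifted 0 elements -> [4, 9, 17, 27, 14]
Insert 14: shifted 2 elements -> [4, 9, 14, 17, 27]


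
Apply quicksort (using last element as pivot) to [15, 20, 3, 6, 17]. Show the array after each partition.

Partition 1: pivot=17 at index 3 -> [15, 3, 6, 17, 20]
Partition 2: pivot=6 at index 1 -> [3, 6, 15, 17, 20]


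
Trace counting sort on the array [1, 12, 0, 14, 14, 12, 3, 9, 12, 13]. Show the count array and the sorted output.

Count array: [1, 1, 0, 1, 0, 0, 0, 0, 0, 1, 0, 0, 3, 1, 2]
(count[i] = number of elements equal to i)
Cumulative count: [1, 2, 2, 3, 3, 3, 3, 3, 3, 4, 4, 4, 7, 8, 10]
Sorted: [0, 1, 3, 9, 12, 12, 12, 13, 14, 14]


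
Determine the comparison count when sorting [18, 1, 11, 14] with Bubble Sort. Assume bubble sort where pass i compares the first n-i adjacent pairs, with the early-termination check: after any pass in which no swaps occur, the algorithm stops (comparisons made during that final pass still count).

Pass 1: compare adjacent pairs (0,1)..(2,3) = 3 comparison(s), 3 swap(s) -> [1, 11, 14, 18]
Pass 2: compare adjacent pairs (0,1)..(1,2) = 2 comparison(s), 0 swap(s) -> [1, 11, 14, 18]
No swaps in this pass, so bubble sort stops here.
Total comparisons: 3 + 2 = 5


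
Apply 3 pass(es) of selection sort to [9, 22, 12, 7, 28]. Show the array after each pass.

Pass 1: Select minimum 7 at index 3, swap -> [7, 22, 12, 9, 28]
Pass 2: Select minimum 9 at index 3, swap -> [7, 9, 12, 22, 28]
Pass 3: Select minimum 12 at index 2, swap -> [7, 9, 12, 22, 28]


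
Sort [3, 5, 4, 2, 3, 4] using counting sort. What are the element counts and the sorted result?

Count array: [0, 0, 1, 2, 2, 1]
(count[i] = number of elements equal to i)
Cumulative count: [0, 0, 1, 3, 5, 6]
Sorted: [2, 3, 3, 4, 4, 5]


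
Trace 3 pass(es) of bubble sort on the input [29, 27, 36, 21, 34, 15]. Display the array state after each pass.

After pass 1: [27, 29, 21, 34, 15, 36] (4 swaps)
After pass 2: [27, 21, 29, 15, 34, 36] (2 swaps)
After pass 3: [21, 27, 15, 29, 34, 36] (2 swaps)
Total swaps: 8


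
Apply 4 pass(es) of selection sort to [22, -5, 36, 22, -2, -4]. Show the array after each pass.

Pass 1: Select minimum -5 at index 1, swap -> [-5, 22, 36, 22, -2, -4]
Pass 2: Select minimum -4 at index 5, swap -> [-5, -4, 36, 22, -2, 22]
Pass 3: Select minimum -2 at index 4, swap -> [-5, -4, -2, 22, 36, 22]
Pass 4: Select minimum 22 at index 3, swap -> [-5, -4, -2, 22, 36, 22]


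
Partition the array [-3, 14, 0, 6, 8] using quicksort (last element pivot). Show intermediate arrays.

Partition 1: pivot=8 at index 3 -> [-3, 0, 6, 8, 14]
Partition 2: pivot=6 at index 2 -> [-3, 0, 6, 8, 14]
Partition 3: pivot=0 at index 1 -> [-3, 0, 6, 8, 14]


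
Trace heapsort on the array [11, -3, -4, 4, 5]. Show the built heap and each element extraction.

Build heap: [11, 5, -4, 4, -3]
Extract 11: [5, 4, -4, -3, 11]
Extract 5: [4, -3, -4, 5, 11]
Extract 4: [-3, -4, 4, 5, 11]
Extract -3: [-4, -3, 4, 5, 11]


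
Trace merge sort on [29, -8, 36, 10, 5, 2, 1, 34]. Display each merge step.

Divide and conquer:
  Merge [29] + [-8] -> [-8, 29]
  Merge [36] + [10] -> [10, 36]
  Merge [-8, 29] + [10, 36] -> [-8, 10, 29, 36]
  Merge [5] + [2] -> [2, 5]
  Merge [1] + [34] -> [1, 34]
  Merge [2, 5] + [1, 34] -> [1, 2, 5, 34]
  Merge [-8, 10, 29, 36] + [1, 2, 5, 34] -> [-8, 1, 2, 5, 10, 29, 34, 36]


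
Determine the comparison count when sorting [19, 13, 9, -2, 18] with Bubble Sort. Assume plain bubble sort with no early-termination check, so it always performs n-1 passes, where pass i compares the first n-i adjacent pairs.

Pass 1: compare adjacent pairs (0,1)..(3,4) = 4 comparison(s), 4 swap(s) -> [13, 9, -2, 18, 19]
Pass 2: compare adjacent pairs (0,1)..(2,3) = 3 comparison(s), 2 swap(s) -> [9, -2, 13, 18, 19]
Pass 3: compare adjacent pairs (0,1)..(1,2) = 2 comparison(s), 1 swap(s) -> [-2, 9, 13, 18, 19]
Pass 4: compare adjacent pairs (0,1)..(0,1) = 1 comparison(s), 0 swap(s) -> [-2, 9, 13, 18, 19]
Total comparisons: 4 + 3 + 2 + 1 = 10


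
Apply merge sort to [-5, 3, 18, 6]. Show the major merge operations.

Divide and conquer:
  Merge [-5] + [3] -> [-5, 3]
  Merge [18] + [6] -> [6, 18]
  Merge [-5, 3] + [6, 18] -> [-5, 3, 6, 18]


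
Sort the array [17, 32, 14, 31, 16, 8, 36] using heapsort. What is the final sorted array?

Build heap: [36, 32, 17, 31, 16, 8, 14]
Extract 36: [32, 31, 17, 14, 16, 8, 36]
Extract 32: [31, 16, 17, 14, 8, 32, 36]
Extract 31: [17, 16, 8, 14, 31, 32, 36]
Extract 17: [16, 14, 8, 17, 31, 32, 36]
Extract 16: [14, 8, 16, 17, 31, 32, 36]
Extract 14: [8, 14, 16, 17, 31, 32, 36]


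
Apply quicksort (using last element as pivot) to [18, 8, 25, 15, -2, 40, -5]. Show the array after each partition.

Partition 1: pivot=-5 at index 0 -> [-5, 8, 25, 15, -2, 40, 18]
Partition 2: pivot=18 at index 4 -> [-5, 8, 15, -2, 18, 40, 25]
Partition 3: pivot=-2 at index 1 -> [-5, -2, 15, 8, 18, 40, 25]
Partition 4: pivot=8 at index 2 -> [-5, -2, 8, 15, 18, 40, 25]
Partition 5: pivot=25 at index 5 -> [-5, -2, 8, 15, 18, 25, 40]


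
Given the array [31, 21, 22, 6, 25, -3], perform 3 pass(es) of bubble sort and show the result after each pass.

After pass 1: [21, 22, 6, 25, -3, 31] (5 swaps)
After pass 2: [21, 6, 22, -3, 25, 31] (2 swaps)
After pass 3: [6, 21, -3, 22, 25, 31] (2 swaps)
Total swaps: 9


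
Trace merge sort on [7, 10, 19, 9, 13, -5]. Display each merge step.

Divide and conquer:
  Merge [10] + [19] -> [10, 19]
  Merge [7] + [10, 19] -> [7, 10, 19]
  Merge [13] + [-5] -> [-5, 13]
  Merge [9] + [-5, 13] -> [-5, 9, 13]
  Merge [7, 10, 19] + [-5, 9, 13] -> [-5, 7, 9, 10, 13, 19]


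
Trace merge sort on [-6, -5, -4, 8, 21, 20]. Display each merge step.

Divide and conquer:
  Merge [-5] + [-4] -> [-5, -4]
  Merge [-6] + [-5, -4] -> [-6, -5, -4]
  Merge [21] + [20] -> [20, 21]
  Merge [8] + [20, 21] -> [8, 20, 21]
  Merge [-6, -5, -4] + [8, 20, 21] -> [-6, -5, -4, 8, 20, 21]


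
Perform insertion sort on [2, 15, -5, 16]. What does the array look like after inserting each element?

First element 2 is already 'sorted'
Insert 15: shifted 0 elements -> [2, 15, -5, 16]
Insert -5: shifted 2 elements -> [-5, 2, 15, 16]
Insert 16: shifted 0 elements -> [-5, 2, 15, 16]


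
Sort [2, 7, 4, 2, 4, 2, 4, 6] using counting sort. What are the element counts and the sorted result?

Count array: [0, 0, 3, 0, 3, 0, 1, 1]
(count[i] = number of elements equal to i)
Cumulative count: [0, 0, 3, 3, 6, 6, 7, 8]
Sorted: [2, 2, 2, 4, 4, 4, 6, 7]


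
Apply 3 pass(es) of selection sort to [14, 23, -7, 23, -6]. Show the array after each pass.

Pass 1: Select minimum -7 at index 2, swap -> [-7, 23, 14, 23, -6]
Pass 2: Select minimum -6 at index 4, swap -> [-7, -6, 14, 23, 23]
Pass 3: Select minimum 14 at index 2, swap -> [-7, -6, 14, 23, 23]


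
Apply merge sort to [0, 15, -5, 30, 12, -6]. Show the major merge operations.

Divide and conquer:
  Merge [15] + [-5] -> [-5, 15]
  Merge [0] + [-5, 15] -> [-5, 0, 15]
  Merge [12] + [-6] -> [-6, 12]
  Merge [30] + [-6, 12] -> [-6, 12, 30]
  Merge [-5, 0, 15] + [-6, 12, 30] -> [-6, -5, 0, 12, 15, 30]


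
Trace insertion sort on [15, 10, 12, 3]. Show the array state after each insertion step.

First element 15 is already 'sorted'
Insert 10: shifted 1 elements -> [10, 15, 12, 3]
Insert 12: shifted 1 elements -> [10, 12, 15, 3]
Insert 3: shifted 3 elements -> [3, 10, 12, 15]


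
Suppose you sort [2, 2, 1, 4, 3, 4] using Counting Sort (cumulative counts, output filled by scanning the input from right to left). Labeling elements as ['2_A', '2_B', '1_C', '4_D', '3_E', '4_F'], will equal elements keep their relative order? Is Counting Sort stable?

Trace Counting Sort on the labeled array (the key is the number; the letter only tracks identity):
  Counts for values 0..4: [0, 1, 2, 1, 2]
  Cumulative counts: [0, 1, 3, 4, 6]
  Scan right to left: place 4_F at output index 5
  Scan right to left: place 3_E at output index 3
  Scan right to left: place 4_D at output index 4
  Scan right to left: place 1_C at output index 0
  Scan right to left: place 2_B at output index 2
  Scan right to left: place 2_A at output index 1
  Output: [1_C, 2_A, 2_B, 3_E, 4_D, 4_F]
Equal keys:
  value 2: originally 2_A, 2_B; after sorting 2_A, 2_B -> order preserved
  value 4: originally 4_D, 4_F; after sorting 4_D, 4_F -> order preserved
All equal keys kept their original relative order. Counting Sort is stable: scanning the input right to left with decreasing cumulative counts places later duplicates at later output positions.
Answer: Stable


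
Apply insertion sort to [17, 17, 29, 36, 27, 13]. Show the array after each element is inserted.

First element 17 is already 'sorted'
Insert 17: shifted 0 elements -> [17, 17, 29, 36, 27, 13]
Insert 29: shifted 0 elements -> [17, 17, 29, 36, 27, 13]
Insert 36: shifted 0 elements -> [17, 17, 29, 36, 27, 13]
Insert 27: shifted 2 elements -> [17, 17, 27, 29, 36, 13]
Insert 13: shifted 5 elements -> [13, 17, 17, 27, 29, 36]


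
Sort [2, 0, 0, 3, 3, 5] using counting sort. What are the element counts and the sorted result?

Count array: [2, 0, 1, 2, 0, 1]
(count[i] = number of elements equal to i)
Cumulative count: [2, 2, 3, 5, 5, 6]
Sorted: [0, 0, 2, 3, 3, 5]


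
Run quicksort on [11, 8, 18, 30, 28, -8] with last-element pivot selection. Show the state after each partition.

Partition 1: pivot=-8 at index 0 -> [-8, 8, 18, 30, 28, 11]
Partition 2: pivot=11 at index 2 -> [-8, 8, 11, 30, 28, 18]
Partition 3: pivot=18 at index 3 -> [-8, 8, 11, 18, 28, 30]
Partition 4: pivot=30 at index 5 -> [-8, 8, 11, 18, 28, 30]


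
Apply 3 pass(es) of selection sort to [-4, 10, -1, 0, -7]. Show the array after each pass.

Pass 1: Select minimum -7 at index 4, swap -> [-7, 10, -1, 0, -4]
Pass 2: Select minimum -4 at index 4, swap -> [-7, -4, -1, 0, 10]
Pass 3: Select minimum -1 at index 2, swap -> [-7, -4, -1, 0, 10]


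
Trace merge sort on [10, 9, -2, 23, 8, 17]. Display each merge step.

Divide and conquer:
  Merge [9] + [-2] -> [-2, 9]
  Merge [10] + [-2, 9] -> [-2, 9, 10]
  Merge [8] + [17] -> [8, 17]
  Merge [23] + [8, 17] -> [8, 17, 23]
  Merge [-2, 9, 10] + [8, 17, 23] -> [-2, 8, 9, 10, 17, 23]


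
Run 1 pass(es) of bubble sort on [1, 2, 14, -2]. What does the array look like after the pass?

After pass 1: [1, 2, -2, 14] (1 swaps)
Total swaps: 1


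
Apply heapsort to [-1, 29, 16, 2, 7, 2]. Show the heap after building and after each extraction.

Build heap: [29, 7, 16, 2, -1, 2]
Extract 29: [16, 7, 2, 2, -1, 29]
Extract 16: [7, 2, 2, -1, 16, 29]
Extract 7: [2, -1, 2, 7, 16, 29]
Extract 2: [2, -1, 2, 7, 16, 29]
Extract 2: [-1, 2, 2, 7, 16, 29]


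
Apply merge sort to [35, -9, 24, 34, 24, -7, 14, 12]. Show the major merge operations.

Divide and conquer:
  Merge [35] + [-9] -> [-9, 35]
  Merge [24] + [34] -> [24, 34]
  Merge [-9, 35] + [24, 34] -> [-9, 24, 34, 35]
  Merge [24] + [-7] -> [-7, 24]
  Merge [14] + [12] -> [12, 14]
  Merge [-7, 24] + [12, 14] -> [-7, 12, 14, 24]
  Merge [-9, 24, 34, 35] + [-7, 12, 14, 24] -> [-9, -7, 12, 14, 24, 24, 34, 35]


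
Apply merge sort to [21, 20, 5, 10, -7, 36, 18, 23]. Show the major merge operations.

Divide and conquer:
  Merge [21] + [20] -> [20, 21]
  Merge [5] + [10] -> [5, 10]
  Merge [20, 21] + [5, 10] -> [5, 10, 20, 21]
  Merge [-7] + [36] -> [-7, 36]
  Merge [18] + [23] -> [18, 23]
  Merge [-7, 36] + [18, 23] -> [-7, 18, 23, 36]
  Merge [5, 10, 20, 21] + [-7, 18, 23, 36] -> [-7, 5, 10, 18, 20, 21, 23, 36]


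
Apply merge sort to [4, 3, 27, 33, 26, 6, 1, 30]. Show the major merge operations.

Divide and conquer:
  Merge [4] + [3] -> [3, 4]
  Merge [27] + [33] -> [27, 33]
  Merge [3, 4] + [27, 33] -> [3, 4, 27, 33]
  Merge [26] + [6] -> [6, 26]
  Merge [1] + [30] -> [1, 30]
  Merge [6, 26] + [1, 30] -> [1, 6, 26, 30]
  Merge [3, 4, 27, 33] + [1, 6, 26, 30] -> [1, 3, 4, 6, 26, 27, 30, 33]


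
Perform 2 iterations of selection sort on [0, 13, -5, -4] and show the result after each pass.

Pass 1: Select minimum -5 at index 2, swap -> [-5, 13, 0, -4]
Pass 2: Select minimum -4 at index 3, swap -> [-5, -4, 0, 13]


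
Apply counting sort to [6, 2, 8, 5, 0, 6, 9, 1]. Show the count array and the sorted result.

Count array: [1, 1, 1, 0, 0, 1, 2, 0, 1, 1]
(count[i] = number of elements equal to i)
Cumulative count: [1, 2, 3, 3, 3, 4, 6, 6, 7, 8]
Sorted: [0, 1, 2, 5, 6, 6, 8, 9]


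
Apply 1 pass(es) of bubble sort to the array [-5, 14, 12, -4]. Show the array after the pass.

After pass 1: [-5, 12, -4, 14] (2 swaps)
Total swaps: 2


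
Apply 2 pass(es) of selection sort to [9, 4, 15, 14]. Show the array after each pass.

Pass 1: Select minimum 4 at index 1, swap -> [4, 9, 15, 14]
Pass 2: Select minimum 9 at index 1, swap -> [4, 9, 15, 14]


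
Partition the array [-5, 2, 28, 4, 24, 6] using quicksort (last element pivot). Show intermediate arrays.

Partition 1: pivot=6 at index 3 -> [-5, 2, 4, 6, 24, 28]
Partition 2: pivot=4 at index 2 -> [-5, 2, 4, 6, 24, 28]
Partition 3: pivot=2 at index 1 -> [-5, 2, 4, 6, 24, 28]
Partition 4: pivot=28 at index 5 -> [-5, 2, 4, 6, 24, 28]


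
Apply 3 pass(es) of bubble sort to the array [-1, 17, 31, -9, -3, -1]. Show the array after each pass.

After pass 1: [-1, 17, -9, -3, -1, 31] (3 swaps)
After pass 2: [-1, -9, -3, -1, 17, 31] (3 swaps)
After pass 3: [-9, -3, -1, -1, 17, 31] (2 swaps)
Total swaps: 8


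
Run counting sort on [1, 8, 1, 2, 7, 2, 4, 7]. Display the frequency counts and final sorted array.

Count array: [0, 2, 2, 0, 1, 0, 0, 2, 1]
(count[i] = number of elements equal to i)
Cumulative count: [0, 2, 4, 4, 5, 5, 5, 7, 8]
Sorted: [1, 1, 2, 2, 4, 7, 7, 8]


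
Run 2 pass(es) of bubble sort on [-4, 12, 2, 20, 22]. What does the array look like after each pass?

After pass 1: [-4, 2, 12, 20, 22] (1 swaps)
After pass 2: [-4, 2, 12, 20, 22] (0 swaps)
Total swaps: 1


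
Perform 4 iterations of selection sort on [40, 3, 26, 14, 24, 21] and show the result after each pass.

Pass 1: Select minimum 3 at index 1, swap -> [3, 40, 26, 14, 24, 21]
Pass 2: Select minimum 14 at index 3, swap -> [3, 14, 26, 40, 24, 21]
Pass 3: Select minimum 21 at index 5, swap -> [3, 14, 21, 40, 24, 26]
Pass 4: Select minimum 24 at index 4, swap -> [3, 14, 21, 24, 40, 26]


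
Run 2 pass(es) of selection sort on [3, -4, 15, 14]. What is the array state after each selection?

Pass 1: Select minimum -4 at index 1, swap -> [-4, 3, 15, 14]
Pass 2: Select minimum 3 at index 1, swap -> [-4, 3, 15, 14]


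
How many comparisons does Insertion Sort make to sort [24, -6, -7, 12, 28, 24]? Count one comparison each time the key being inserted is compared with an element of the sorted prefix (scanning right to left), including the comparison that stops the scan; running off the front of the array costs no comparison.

Insert -6: 24 > -6 (shift), reached front = 1 comparison(s) -> [-6, 24, -7, 12, 28, 24]
Insert -7: 24 > -7 (shift), -6 > -7 (shift), reached front = 2 comparison(s) -> [-7, -6, 24, 12, 28, 24]
Insert 12: 24 > 12 (shift), -6 <= 12 (stop) = 2 comparison(s) -> [-7, -6, 12, 24, 28, 24]
Insert 28: 24 <= 28 (stop) = 1 comparison(s) -> [-7, -6, 12, 24, 28, 24]
Insert 24: 28 > 24 (shift), 24 <= 24 (stop) = 2 comparison(s) -> [-7, -6, 12, 24, 24, 28]
Total comparisons: 1 + 2 + 2 + 1 + 2 = 8


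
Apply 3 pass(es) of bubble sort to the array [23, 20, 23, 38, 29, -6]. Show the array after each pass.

After pass 1: [20, 23, 23, 29, -6, 38] (3 swaps)
After pass 2: [20, 23, 23, -6, 29, 38] (1 swaps)
After pass 3: [20, 23, -6, 23, 29, 38] (1 swaps)
Total swaps: 5


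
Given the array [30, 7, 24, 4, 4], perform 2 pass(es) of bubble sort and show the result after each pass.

After pass 1: [7, 24, 4, 4, 30] (4 swaps)
After pass 2: [7, 4, 4, 24, 30] (2 swaps)
Total swaps: 6


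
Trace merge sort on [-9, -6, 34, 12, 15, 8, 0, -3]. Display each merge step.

Divide and conquer:
  Merge [-9] + [-6] -> [-9, -6]
  Merge [34] + [12] -> [12, 34]
  Merge [-9, -6] + [12, 34] -> [-9, -6, 12, 34]
  Merge [15] + [8] -> [8, 15]
  Merge [0] + [-3] -> [-3, 0]
  Merge [8, 15] + [-3, 0] -> [-3, 0, 8, 15]
  Merge [-9, -6, 12, 34] + [-3, 0, 8, 15] -> [-9, -6, -3, 0, 8, 12, 15, 34]


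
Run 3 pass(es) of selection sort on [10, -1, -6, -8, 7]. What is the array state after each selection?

Pass 1: Select minimum -8 at index 3, swap -> [-8, -1, -6, 10, 7]
Pass 2: Select minimum -6 at index 2, swap -> [-8, -6, -1, 10, 7]
Pass 3: Select minimum -1 at index 2, swap -> [-8, -6, -1, 10, 7]


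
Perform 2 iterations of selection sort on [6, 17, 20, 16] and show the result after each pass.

Pass 1: Select minimum 6 at index 0, swap -> [6, 17, 20, 16]
Pass 2: Select minimum 16 at index 3, swap -> [6, 16, 20, 17]


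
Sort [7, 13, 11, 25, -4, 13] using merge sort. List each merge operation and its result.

Divide and conquer:
  Merge [13] + [11] -> [11, 13]
  Merge [7] + [11, 13] -> [7, 11, 13]
  Merge [-4] + [13] -> [-4, 13]
  Merge [25] + [-4, 13] -> [-4, 13, 25]
  Merge [7, 11, 13] + [-4, 13, 25] -> [-4, 7, 11, 13, 13, 25]


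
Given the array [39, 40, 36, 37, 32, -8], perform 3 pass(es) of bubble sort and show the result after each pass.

After pass 1: [39, 36, 37, 32, -8, 40] (4 swaps)
After pass 2: [36, 37, 32, -8, 39, 40] (4 swaps)
After pass 3: [36, 32, -8, 37, 39, 40] (2 swaps)
Total swaps: 10


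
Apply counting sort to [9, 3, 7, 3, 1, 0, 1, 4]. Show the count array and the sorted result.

Count array: [1, 2, 0, 2, 1, 0, 0, 1, 0, 1]
(count[i] = number of elements equal to i)
Cumulative count: [1, 3, 3, 5, 6, 6, 6, 7, 7, 8]
Sorted: [0, 1, 1, 3, 3, 4, 7, 9]


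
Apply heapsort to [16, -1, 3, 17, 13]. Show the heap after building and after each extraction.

Build heap: [17, 16, 3, -1, 13]
Extract 17: [16, 13, 3, -1, 17]
Extract 16: [13, -1, 3, 16, 17]
Extract 13: [3, -1, 13, 16, 17]
Extract 3: [-1, 3, 13, 16, 17]


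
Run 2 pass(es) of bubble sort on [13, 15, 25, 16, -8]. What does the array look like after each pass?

After pass 1: [13, 15, 16, -8, 25] (2 swaps)
After pass 2: [13, 15, -8, 16, 25] (1 swaps)
Total swaps: 3


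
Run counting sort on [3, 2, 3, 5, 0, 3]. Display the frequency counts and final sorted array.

Count array: [1, 0, 1, 3, 0, 1]
(count[i] = number of elements equal to i)
Cumulative count: [1, 1, 2, 5, 5, 6]
Sorted: [0, 2, 3, 3, 3, 5]


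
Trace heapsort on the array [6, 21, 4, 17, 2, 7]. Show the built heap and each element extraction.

Build heap: [21, 17, 7, 6, 2, 4]
Extract 21: [17, 6, 7, 4, 2, 21]
Extract 17: [7, 6, 2, 4, 17, 21]
Extract 7: [6, 4, 2, 7, 17, 21]
Extract 6: [4, 2, 6, 7, 17, 21]
Extract 4: [2, 4, 6, 7, 17, 21]


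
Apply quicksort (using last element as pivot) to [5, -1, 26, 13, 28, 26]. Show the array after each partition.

Partition 1: pivot=26 at index 4 -> [5, -1, 26, 13, 26, 28]
Partition 2: pivot=13 at index 2 -> [5, -1, 13, 26, 26, 28]
Partition 3: pivot=-1 at index 0 -> [-1, 5, 13, 26, 26, 28]


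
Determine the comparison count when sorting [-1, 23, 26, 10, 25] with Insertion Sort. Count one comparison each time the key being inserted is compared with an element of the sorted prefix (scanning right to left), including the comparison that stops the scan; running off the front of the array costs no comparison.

Insert 23: -1 <= 23 (stop) = 1 comparison(s) -> [-1, 23, 26, 10, 25]
Insert 26: 23 <= 26 (stop) = 1 comparison(s) -> [-1, 23, 26, 10, 25]
Insert 10: 26 > 10 (shift), 23 > 10 (shift), -1 <= 10 (stop) = 3 comparison(s) -> [-1, 10, 23, 26, 25]
Insert 25: 26 > 25 (shift), 23 <= 25 (stop) = 2 comparison(s) -> [-1, 10, 23, 25, 26]
Total comparisons: 1 + 1 + 3 + 2 = 7


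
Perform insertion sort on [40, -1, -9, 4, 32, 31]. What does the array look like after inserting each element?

First element 40 is already 'sorted'
Insert -1: shifted 1 elements -> [-1, 40, -9, 4, 32, 31]
Insert -9: shifted 2 elements -> [-9, -1, 40, 4, 32, 31]
Insert 4: shifted 1 elements -> [-9, -1, 4, 40, 32, 31]
Insert 32: shifted 1 elements -> [-9, -1, 4, 32, 40, 31]
Insert 31: shifted 2 elements -> [-9, -1, 4, 31, 32, 40]


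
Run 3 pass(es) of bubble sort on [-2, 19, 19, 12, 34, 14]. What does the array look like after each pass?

After pass 1: [-2, 19, 12, 19, 14, 34] (2 swaps)
After pass 2: [-2, 12, 19, 14, 19, 34] (2 swaps)
After pass 3: [-2, 12, 14, 19, 19, 34] (1 swaps)
Total swaps: 5


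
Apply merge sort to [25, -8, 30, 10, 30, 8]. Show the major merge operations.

Divide and conquer:
  Merge [-8] + [30] -> [-8, 30]
  Merge [25] + [-8, 30] -> [-8, 25, 30]
  Merge [30] + [8] -> [8, 30]
  Merge [10] + [8, 30] -> [8, 10, 30]
  Merge [-8, 25, 30] + [8, 10, 30] -> [-8, 8, 10, 25, 30, 30]
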